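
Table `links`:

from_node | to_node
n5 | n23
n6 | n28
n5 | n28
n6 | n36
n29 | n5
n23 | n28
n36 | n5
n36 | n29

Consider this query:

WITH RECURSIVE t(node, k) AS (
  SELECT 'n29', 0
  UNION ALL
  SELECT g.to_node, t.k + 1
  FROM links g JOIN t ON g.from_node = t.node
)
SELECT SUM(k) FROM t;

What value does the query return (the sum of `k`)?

Base: (n29, k=0).
Iteration 1: edges from {n29} -> (n5, k=1).
Iteration 2: edges from {n5} -> (n23, k=2), (n28, k=2).
Iteration 3: edges from {n23,n28} -> (n28, k=3).
Iteration 4: no outgoing edges from {n28}; recursion stops.
SUM(k) = 0 + 1 + 2 + 2 + 3 = 8.

8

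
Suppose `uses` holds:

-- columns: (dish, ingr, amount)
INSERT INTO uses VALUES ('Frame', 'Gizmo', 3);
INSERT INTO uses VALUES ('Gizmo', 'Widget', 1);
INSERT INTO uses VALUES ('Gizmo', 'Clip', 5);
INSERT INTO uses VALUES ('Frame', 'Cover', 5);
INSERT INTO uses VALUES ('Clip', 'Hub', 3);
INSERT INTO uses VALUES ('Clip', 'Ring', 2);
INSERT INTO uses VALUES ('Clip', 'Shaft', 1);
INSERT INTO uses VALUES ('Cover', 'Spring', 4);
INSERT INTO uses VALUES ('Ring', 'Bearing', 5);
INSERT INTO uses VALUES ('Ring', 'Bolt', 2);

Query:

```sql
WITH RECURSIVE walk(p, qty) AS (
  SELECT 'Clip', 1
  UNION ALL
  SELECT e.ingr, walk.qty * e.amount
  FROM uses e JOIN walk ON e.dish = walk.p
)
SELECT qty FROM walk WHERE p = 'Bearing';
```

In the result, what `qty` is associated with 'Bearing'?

10

Base: (Clip, qty=1).
Iteration 1: components of {Clip} -> Hub = 1*3 = 3, Ring = 1*2 = 2, Shaft = 1*1 = 1.
Iteration 2: components of {Hub,Ring,Shaft} -> Bearing = 2*5 = 10, Bolt = 2*2 = 4.
Iteration 3: no further components; recursion stops.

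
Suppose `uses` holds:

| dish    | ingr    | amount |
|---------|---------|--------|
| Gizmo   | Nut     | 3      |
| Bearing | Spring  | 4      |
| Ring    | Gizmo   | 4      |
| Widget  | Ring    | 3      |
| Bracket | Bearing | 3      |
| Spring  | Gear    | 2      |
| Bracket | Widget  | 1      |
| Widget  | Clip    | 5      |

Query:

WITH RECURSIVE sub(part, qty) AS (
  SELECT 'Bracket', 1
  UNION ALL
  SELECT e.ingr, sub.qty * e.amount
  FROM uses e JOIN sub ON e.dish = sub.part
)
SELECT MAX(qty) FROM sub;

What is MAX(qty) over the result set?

36

Base: (Bracket, qty=1).
Iteration 1: components of {Bracket} -> Bearing = 1*3 = 3, Widget = 1*1 = 1.
Iteration 2: components of {Bearing,Widget} -> Clip = 1*5 = 5, Ring = 1*3 = 3, Spring = 3*4 = 12.
Iteration 3: components of {Clip,Ring,Spring} -> Gear = 12*2 = 24, Gizmo = 3*4 = 12.
Iteration 4: components of {Gear,Gizmo} -> Nut = 12*3 = 36.
Iteration 5: no further components; recursion stops.
qty values: 1, 1, 3, 5, 3, 12, 12, 24, 36; the maximum is 36.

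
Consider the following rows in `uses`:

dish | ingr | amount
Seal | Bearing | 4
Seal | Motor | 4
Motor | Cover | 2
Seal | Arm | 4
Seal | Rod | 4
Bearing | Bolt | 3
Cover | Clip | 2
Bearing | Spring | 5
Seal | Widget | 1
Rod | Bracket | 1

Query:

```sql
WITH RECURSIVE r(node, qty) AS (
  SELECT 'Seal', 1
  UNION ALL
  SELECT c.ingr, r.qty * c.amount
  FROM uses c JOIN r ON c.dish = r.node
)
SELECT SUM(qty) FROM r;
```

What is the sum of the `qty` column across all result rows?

78

Base: (Seal, qty=1).
Iteration 1: components of {Seal} -> Arm = 1*4 = 4, Bearing = 1*4 = 4, Motor = 1*4 = 4, Rod = 1*4 = 4, Widget = 1*1 = 1.
Iteration 2: components of {Arm,Bearing,Motor,Rod,Widget} -> Bolt = 4*3 = 12, Bracket = 4*1 = 4, Cover = 4*2 = 8, Spring = 4*5 = 20.
Iteration 3: components of {Bolt,Bracket,Cover,Spring} -> Clip = 8*2 = 16.
Iteration 4: no further components; recursion stops.
SUM(qty) = 1 + 4 + 4 + 4 + 4 + 1 + 12 + 20 + 8 + 4 + 16 = 78.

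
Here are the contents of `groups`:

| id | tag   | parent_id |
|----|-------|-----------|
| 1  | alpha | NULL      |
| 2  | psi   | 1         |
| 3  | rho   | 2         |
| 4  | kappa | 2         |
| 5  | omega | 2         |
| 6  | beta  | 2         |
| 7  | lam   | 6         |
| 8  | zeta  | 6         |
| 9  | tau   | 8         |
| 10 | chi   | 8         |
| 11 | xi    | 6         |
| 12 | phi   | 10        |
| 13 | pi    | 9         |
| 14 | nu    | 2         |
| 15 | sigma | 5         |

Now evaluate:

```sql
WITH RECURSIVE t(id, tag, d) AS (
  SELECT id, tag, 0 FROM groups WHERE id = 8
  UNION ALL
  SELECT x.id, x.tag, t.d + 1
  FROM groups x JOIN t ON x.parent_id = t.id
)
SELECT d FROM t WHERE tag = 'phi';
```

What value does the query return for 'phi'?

Base: id=8 (zeta) at d 0.
Iteration 1: rows with parent_id in {8} -> tau (id 9, d 1), chi (id 10, d 1).
Iteration 2: rows with parent_id in {9,10} -> phi (id 12, d 2), pi (id 13, d 2).
Iteration 3: no rows with parent_id in {12,13}; recursion stops.

2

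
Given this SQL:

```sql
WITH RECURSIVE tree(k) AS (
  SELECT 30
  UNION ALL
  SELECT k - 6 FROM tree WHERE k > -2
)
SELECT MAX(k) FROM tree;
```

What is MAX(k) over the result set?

Base: k=30.
Iteration 1: 30 > -2 holds -> k = 30 - 6 = 24.
Iteration 2: 24 > -2 holds -> k = 24 - 6 = 18.
Iteration 3: 18 > -2 holds -> k = 18 - 6 = 12.
Iteration 4: 12 > -2 holds -> k = 12 - 6 = 6.
Iteration 5: 6 > -2 holds -> k = 6 - 6 = 0.
Iteration 6: 0 > -2 holds -> k = 0 - 6 = -6.
Iteration 7: -6 > -2 fails; recursion stops.
k values: 30, 24, 18, 12, 6, 0, -6; the maximum is 30.

30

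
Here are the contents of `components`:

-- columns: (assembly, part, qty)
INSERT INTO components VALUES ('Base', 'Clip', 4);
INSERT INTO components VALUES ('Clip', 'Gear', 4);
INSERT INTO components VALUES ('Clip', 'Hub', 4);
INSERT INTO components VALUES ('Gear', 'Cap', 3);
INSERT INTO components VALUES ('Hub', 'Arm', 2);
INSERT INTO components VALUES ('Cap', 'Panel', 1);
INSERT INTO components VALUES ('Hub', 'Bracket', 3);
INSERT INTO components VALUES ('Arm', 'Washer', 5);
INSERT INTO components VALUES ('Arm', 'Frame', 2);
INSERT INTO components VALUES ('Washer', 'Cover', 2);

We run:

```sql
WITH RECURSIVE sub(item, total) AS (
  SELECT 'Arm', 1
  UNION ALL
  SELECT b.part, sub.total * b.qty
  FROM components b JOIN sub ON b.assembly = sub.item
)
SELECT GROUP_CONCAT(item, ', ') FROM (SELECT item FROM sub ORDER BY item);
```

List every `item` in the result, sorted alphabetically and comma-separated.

Base: (Arm, total=1).
Iteration 1: components of {Arm} -> Frame = 1*2 = 2, Washer = 1*5 = 5.
Iteration 2: components of {Frame,Washer} -> Cover = 5*2 = 10.
Iteration 3: no further components; recursion stops.

Arm, Cover, Frame, Washer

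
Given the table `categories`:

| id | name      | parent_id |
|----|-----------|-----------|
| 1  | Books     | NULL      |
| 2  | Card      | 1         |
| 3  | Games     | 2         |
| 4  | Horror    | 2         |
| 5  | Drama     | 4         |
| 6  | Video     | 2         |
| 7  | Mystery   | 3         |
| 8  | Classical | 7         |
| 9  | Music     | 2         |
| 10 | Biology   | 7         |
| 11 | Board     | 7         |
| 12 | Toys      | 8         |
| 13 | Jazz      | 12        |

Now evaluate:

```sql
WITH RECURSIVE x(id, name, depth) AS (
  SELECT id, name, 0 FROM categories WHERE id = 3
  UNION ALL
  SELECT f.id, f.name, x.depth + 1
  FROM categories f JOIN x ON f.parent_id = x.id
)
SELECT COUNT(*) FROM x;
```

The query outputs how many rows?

7

Base: id=3 (Games) at depth 0.
Iteration 1: rows with parent_id in {3} -> Mystery (id 7, depth 1).
Iteration 2: rows with parent_id in {7} -> Classical (id 8, depth 2), Biology (id 10, depth 2), Board (id 11, depth 2).
Iteration 3: rows with parent_id in {8,10,11} -> Toys (id 12, depth 3).
Iteration 4: rows with parent_id in {12} -> Jazz (id 13, depth 4).
Iteration 5: no rows with parent_id in {13}; recursion stops.
Total rows emitted: 7.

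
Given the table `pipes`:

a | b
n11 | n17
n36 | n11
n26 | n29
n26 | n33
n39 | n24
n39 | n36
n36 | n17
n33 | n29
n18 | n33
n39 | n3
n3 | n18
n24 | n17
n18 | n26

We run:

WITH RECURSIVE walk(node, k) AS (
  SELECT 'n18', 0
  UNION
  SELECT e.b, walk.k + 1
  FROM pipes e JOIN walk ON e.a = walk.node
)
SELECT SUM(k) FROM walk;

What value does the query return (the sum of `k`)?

9

Base: (n18, k=0).
Iteration 1: edges from {n18} -> (n26, k=1), (n33, k=1).
Iteration 2: edges from {n26,n33} -> (n29, k=2), (n33, k=2). [UNION drops 1 duplicate row(s)]
Iteration 3: edges from {n29,n33} -> (n29, k=3).
Iteration 4: no outgoing edges from {n29}; recursion stops.
SUM(k) = 0 + 1 + 1 + 2 + 2 + 3 = 9.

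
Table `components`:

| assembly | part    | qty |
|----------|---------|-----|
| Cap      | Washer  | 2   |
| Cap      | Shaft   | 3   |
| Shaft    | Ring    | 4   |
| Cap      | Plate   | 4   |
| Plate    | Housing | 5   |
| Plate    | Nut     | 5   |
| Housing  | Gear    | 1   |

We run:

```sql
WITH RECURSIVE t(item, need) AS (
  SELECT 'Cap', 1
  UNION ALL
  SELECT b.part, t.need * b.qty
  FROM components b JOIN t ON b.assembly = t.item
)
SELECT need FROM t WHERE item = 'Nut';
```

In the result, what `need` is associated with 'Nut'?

20

Base: (Cap, need=1).
Iteration 1: components of {Cap} -> Plate = 1*4 = 4, Shaft = 1*3 = 3, Washer = 1*2 = 2.
Iteration 2: components of {Plate,Shaft,Washer} -> Housing = 4*5 = 20, Nut = 4*5 = 20, Ring = 3*4 = 12.
Iteration 3: components of {Housing,Nut,Ring} -> Gear = 20*1 = 20.
Iteration 4: no further components; recursion stops.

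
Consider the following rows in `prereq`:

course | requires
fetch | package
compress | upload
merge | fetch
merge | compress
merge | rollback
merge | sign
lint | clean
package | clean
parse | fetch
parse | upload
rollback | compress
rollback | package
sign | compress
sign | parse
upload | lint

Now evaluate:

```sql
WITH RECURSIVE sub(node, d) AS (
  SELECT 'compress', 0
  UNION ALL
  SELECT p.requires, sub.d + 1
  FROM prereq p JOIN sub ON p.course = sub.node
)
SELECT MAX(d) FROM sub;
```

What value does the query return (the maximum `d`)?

3

Base: (compress, d=0).
Iteration 1: edges from {compress} -> (upload, d=1).
Iteration 2: edges from {upload} -> (lint, d=2).
Iteration 3: edges from {lint} -> (clean, d=3).
Iteration 4: no outgoing edges from {clean}; recursion stops.
d values: 0, 1, 2, 3; the maximum is 3.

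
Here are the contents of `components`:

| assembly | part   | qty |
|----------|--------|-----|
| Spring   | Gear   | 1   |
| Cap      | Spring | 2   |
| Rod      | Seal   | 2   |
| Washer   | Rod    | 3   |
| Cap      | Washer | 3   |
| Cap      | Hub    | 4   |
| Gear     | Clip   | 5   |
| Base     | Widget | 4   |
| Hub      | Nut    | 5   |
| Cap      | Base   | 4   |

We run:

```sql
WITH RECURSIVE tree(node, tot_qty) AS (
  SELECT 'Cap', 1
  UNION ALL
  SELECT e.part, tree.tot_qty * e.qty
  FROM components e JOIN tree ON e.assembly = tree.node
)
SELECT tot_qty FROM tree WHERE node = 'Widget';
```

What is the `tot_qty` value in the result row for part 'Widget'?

16

Base: (Cap, tot_qty=1).
Iteration 1: components of {Cap} -> Base = 1*4 = 4, Hub = 1*4 = 4, Spring = 1*2 = 2, Washer = 1*3 = 3.
Iteration 2: components of {Base,Hub,Spring,Washer} -> Gear = 2*1 = 2, Nut = 4*5 = 20, Rod = 3*3 = 9, Widget = 4*4 = 16.
Iteration 3: components of {Gear,Nut,Rod,Widget} -> Clip = 2*5 = 10, Seal = 9*2 = 18.
Iteration 4: no further components; recursion stops.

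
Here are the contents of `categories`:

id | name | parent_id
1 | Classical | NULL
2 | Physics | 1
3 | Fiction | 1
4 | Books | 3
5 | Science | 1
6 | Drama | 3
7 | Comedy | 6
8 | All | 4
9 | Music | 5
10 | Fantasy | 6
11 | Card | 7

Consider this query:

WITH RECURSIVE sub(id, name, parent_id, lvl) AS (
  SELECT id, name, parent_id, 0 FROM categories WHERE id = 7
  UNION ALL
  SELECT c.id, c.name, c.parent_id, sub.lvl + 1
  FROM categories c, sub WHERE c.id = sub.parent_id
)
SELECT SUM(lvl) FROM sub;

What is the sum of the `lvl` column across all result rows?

Base: id=7 (Comedy), parent_id=6, lvl 0.
Iteration 1: join on id=6 -> Drama (id 6, parent_id=3, lvl 1).
Iteration 2: join on id=3 -> Fiction (id 3, parent_id=1, lvl 2).
Iteration 3: join on id=1 -> Classical (id 1, parent_id=NULL, lvl 3).
Iteration 4: parent_id is NULL; no match; recursion stops.
SUM(lvl) = 0 + 1 + 2 + 3 = 6.

6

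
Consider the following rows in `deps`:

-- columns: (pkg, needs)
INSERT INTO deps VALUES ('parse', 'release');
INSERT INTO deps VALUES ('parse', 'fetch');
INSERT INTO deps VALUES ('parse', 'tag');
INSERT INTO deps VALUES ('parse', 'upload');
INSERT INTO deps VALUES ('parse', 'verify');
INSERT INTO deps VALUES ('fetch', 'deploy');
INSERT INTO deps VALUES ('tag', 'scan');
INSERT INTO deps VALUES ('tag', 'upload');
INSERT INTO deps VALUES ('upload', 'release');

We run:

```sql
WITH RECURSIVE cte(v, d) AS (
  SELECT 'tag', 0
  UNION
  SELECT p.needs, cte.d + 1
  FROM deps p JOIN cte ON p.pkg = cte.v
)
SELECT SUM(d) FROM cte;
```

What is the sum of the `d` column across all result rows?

4

Base: (tag, d=0).
Iteration 1: edges from {tag} -> (scan, d=1), (upload, d=1).
Iteration 2: edges from {scan,upload} -> (release, d=2).
Iteration 3: no outgoing edges from {release}; recursion stops.
SUM(d) = 0 + 1 + 1 + 2 = 4.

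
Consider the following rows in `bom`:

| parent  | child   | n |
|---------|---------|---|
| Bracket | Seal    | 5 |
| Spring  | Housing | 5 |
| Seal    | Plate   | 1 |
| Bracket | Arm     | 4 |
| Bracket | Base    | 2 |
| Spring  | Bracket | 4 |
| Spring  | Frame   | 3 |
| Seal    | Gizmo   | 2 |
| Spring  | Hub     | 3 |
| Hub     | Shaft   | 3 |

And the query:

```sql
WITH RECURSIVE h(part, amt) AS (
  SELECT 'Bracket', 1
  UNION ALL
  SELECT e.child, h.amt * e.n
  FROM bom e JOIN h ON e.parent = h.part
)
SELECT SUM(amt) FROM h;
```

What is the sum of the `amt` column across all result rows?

27

Base: (Bracket, amt=1).
Iteration 1: components of {Bracket} -> Arm = 1*4 = 4, Base = 1*2 = 2, Seal = 1*5 = 5.
Iteration 2: components of {Arm,Base,Seal} -> Gizmo = 5*2 = 10, Plate = 5*1 = 5.
Iteration 3: no further components; recursion stops.
SUM(amt) = 1 + 5 + 2 + 4 + 10 + 5 = 27.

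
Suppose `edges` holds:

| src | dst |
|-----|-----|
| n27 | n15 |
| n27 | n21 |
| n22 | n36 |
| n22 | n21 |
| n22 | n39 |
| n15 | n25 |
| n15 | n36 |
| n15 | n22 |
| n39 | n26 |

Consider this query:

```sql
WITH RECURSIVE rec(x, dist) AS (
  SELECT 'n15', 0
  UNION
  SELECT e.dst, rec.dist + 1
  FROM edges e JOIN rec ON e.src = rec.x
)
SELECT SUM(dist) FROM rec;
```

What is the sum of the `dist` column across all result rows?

Base: (n15, dist=0).
Iteration 1: edges from {n15} -> (n22, dist=1), (n25, dist=1), (n36, dist=1).
Iteration 2: edges from {n22,n25,n36} -> (n21, dist=2), (n36, dist=2), (n39, dist=2).
Iteration 3: edges from {n21,n36,n39} -> (n26, dist=3).
Iteration 4: no outgoing edges from {n26}; recursion stops.
SUM(dist) = 0 + 1 + 1 + 1 + 2 + 2 + 2 + 3 = 12.

12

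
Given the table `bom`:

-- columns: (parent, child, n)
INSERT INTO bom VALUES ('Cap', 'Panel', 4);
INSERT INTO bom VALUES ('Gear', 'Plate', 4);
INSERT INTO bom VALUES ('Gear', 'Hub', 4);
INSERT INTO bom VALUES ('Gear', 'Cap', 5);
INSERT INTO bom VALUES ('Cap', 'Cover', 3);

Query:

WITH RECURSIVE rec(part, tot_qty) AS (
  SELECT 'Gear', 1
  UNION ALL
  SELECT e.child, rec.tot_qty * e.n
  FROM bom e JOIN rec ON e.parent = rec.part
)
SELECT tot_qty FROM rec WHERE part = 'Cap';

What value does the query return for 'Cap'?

Base: (Gear, tot_qty=1).
Iteration 1: components of {Gear} -> Cap = 1*5 = 5, Hub = 1*4 = 4, Plate = 1*4 = 4.
Iteration 2: components of {Cap,Hub,Plate} -> Cover = 5*3 = 15, Panel = 5*4 = 20.
Iteration 3: no further components; recursion stops.

5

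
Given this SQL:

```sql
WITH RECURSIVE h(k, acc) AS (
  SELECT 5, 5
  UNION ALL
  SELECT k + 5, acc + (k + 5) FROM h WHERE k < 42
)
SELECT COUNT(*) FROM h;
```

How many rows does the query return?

9

Base: k=5, acc=5.
Iteration 1: 5 < 42 holds -> k = 5 + 5 = 10, acc = 5 + 10 = 15.
Iteration 2: 10 < 42 holds -> k = 10 + 5 = 15, acc = 15 + 15 = 30.
Iteration 3: 15 < 42 holds -> k = 15 + 5 = 20, acc = 30 + 20 = 50.
Iteration 4: 20 < 42 holds -> k = 20 + 5 = 25, acc = 50 + 25 = 75.
Iteration 5: 25 < 42 holds -> k = 25 + 5 = 30, acc = 75 + 30 = 105.
Iteration 6: 30 < 42 holds -> k = 30 + 5 = 35, acc = 105 + 35 = 140.
Iteration 7: 35 < 42 holds -> k = 35 + 5 = 40, acc = 140 + 40 = 180.
Iteration 8: 40 < 42 holds -> k = 40 + 5 = 45, acc = 180 + 45 = 225.
Iteration 9: 45 < 42 fails; recursion stops.
Total rows emitted: 9.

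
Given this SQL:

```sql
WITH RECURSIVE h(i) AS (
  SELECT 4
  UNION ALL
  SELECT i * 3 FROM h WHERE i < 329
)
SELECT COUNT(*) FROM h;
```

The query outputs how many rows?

6

Base: i=4.
Iteration 1: 4 < 329 holds -> i = 4 * 3 = 12.
Iteration 2: 12 < 329 holds -> i = 12 * 3 = 36.
Iteration 3: 36 < 329 holds -> i = 36 * 3 = 108.
Iteration 4: 108 < 329 holds -> i = 108 * 3 = 324.
Iteration 5: 324 < 329 holds -> i = 324 * 3 = 972.
Iteration 6: 972 < 329 fails; recursion stops.
Total rows emitted: 6.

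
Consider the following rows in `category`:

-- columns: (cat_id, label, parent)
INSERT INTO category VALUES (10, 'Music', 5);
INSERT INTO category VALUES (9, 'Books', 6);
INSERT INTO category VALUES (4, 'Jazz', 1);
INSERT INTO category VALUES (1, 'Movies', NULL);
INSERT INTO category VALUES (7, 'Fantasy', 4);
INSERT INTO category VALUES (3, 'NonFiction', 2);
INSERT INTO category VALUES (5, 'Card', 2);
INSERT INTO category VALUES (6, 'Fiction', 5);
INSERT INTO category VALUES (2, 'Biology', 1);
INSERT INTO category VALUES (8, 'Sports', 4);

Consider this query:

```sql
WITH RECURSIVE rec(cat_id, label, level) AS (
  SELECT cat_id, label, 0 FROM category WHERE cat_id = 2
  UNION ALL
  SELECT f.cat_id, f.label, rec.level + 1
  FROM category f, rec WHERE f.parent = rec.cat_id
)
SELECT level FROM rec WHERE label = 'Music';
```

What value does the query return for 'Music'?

Base: cat_id=2 (Biology) at level 0.
Iteration 1: rows with parent in {2} -> NonFiction (id 3, level 1), Card (id 5, level 1).
Iteration 2: rows with parent in {3,5} -> Fiction (id 6, level 2), Music (id 10, level 2).
Iteration 3: rows with parent in {6,10} -> Books (id 9, level 3).
Iteration 4: no rows with parent in {9}; recursion stops.

2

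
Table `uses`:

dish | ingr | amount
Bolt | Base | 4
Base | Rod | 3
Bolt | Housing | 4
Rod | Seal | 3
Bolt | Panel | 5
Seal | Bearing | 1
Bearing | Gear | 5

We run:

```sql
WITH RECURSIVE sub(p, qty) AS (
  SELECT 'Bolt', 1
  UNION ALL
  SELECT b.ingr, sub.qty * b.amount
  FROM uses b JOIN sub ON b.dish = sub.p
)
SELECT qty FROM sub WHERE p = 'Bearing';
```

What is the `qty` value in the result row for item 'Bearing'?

Base: (Bolt, qty=1).
Iteration 1: components of {Bolt} -> Base = 1*4 = 4, Housing = 1*4 = 4, Panel = 1*5 = 5.
Iteration 2: components of {Base,Housing,Panel} -> Rod = 4*3 = 12.
Iteration 3: components of {Rod} -> Seal = 12*3 = 36.
Iteration 4: components of {Seal} -> Bearing = 36*1 = 36.
Iteration 5: components of {Bearing} -> Gear = 36*5 = 180.
Iteration 6: no further components; recursion stops.

36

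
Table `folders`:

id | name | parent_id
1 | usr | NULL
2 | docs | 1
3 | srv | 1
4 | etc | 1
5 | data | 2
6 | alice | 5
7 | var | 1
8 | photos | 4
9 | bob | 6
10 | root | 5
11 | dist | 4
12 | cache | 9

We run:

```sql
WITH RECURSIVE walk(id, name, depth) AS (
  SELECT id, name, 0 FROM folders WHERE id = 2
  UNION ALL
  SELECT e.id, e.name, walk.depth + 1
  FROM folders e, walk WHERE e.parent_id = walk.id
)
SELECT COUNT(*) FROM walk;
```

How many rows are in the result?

Base: id=2 (docs) at depth 0.
Iteration 1: rows with parent_id in {2} -> data (id 5, depth 1).
Iteration 2: rows with parent_id in {5} -> alice (id 6, depth 2), root (id 10, depth 2).
Iteration 3: rows with parent_id in {6,10} -> bob (id 9, depth 3).
Iteration 4: rows with parent_id in {9} -> cache (id 12, depth 4).
Iteration 5: no rows with parent_id in {12}; recursion stops.
Total rows emitted: 6.

6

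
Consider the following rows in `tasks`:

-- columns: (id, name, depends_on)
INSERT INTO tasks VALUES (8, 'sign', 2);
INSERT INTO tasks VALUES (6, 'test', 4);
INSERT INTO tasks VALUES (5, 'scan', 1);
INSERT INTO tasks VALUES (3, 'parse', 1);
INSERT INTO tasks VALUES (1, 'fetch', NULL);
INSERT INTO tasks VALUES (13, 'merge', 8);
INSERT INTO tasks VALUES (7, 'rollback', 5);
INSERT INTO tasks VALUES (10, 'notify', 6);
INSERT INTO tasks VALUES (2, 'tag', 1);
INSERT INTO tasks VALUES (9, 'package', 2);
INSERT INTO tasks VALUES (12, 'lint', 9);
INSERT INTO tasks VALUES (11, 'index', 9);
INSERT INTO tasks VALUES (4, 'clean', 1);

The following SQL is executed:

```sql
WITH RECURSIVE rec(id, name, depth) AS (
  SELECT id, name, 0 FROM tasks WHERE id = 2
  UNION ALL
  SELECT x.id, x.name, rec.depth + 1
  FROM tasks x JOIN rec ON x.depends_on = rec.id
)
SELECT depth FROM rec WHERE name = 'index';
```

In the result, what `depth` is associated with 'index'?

2

Base: id=2 (tag) at depth 0.
Iteration 1: rows with depends_on in {2} -> sign (id 8, depth 1), package (id 9, depth 1).
Iteration 2: rows with depends_on in {8,9} -> index (id 11, depth 2), lint (id 12, depth 2), merge (id 13, depth 2).
Iteration 3: no rows with depends_on in {11,12,13}; recursion stops.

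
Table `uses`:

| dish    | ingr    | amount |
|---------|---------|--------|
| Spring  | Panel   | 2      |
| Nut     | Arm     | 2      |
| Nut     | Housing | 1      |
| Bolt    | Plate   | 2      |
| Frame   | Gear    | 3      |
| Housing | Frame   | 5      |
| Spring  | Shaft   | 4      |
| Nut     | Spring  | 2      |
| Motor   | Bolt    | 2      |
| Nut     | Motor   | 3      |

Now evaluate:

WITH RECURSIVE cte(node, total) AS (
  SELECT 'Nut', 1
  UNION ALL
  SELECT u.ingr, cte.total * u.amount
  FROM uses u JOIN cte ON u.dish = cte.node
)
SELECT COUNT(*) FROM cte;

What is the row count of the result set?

11

Base: (Nut, total=1).
Iteration 1: components of {Nut} -> Arm = 1*2 = 2, Housing = 1*1 = 1, Motor = 1*3 = 3, Spring = 1*2 = 2.
Iteration 2: components of {Arm,Housing,Motor,Spring} -> Bolt = 3*2 = 6, Frame = 1*5 = 5, Panel = 2*2 = 4, Shaft = 2*4 = 8.
Iteration 3: components of {Bolt,Frame,Panel,Shaft} -> Gear = 5*3 = 15, Plate = 6*2 = 12.
Iteration 4: no further components; recursion stops.
Total rows emitted: 11.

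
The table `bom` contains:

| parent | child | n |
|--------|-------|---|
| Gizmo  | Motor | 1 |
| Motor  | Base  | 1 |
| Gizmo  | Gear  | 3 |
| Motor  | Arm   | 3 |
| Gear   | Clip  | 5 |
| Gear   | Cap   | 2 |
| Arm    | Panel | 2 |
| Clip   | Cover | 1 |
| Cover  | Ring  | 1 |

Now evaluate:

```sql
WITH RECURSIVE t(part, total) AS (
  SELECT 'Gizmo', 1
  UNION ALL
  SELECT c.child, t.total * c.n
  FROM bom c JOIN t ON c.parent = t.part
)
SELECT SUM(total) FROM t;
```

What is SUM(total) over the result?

66

Base: (Gizmo, total=1).
Iteration 1: components of {Gizmo} -> Gear = 1*3 = 3, Motor = 1*1 = 1.
Iteration 2: components of {Gear,Motor} -> Arm = 1*3 = 3, Base = 1*1 = 1, Cap = 3*2 = 6, Clip = 3*5 = 15.
Iteration 3: components of {Arm,Base,Cap,Clip} -> Cover = 15*1 = 15, Panel = 3*2 = 6.
Iteration 4: components of {Cover,Panel} -> Ring = 15*1 = 15.
Iteration 5: no further components; recursion stops.
SUM(total) = 1 + 1 + 3 + 1 + 3 + 15 + 6 + 6 + 15 + 15 = 66.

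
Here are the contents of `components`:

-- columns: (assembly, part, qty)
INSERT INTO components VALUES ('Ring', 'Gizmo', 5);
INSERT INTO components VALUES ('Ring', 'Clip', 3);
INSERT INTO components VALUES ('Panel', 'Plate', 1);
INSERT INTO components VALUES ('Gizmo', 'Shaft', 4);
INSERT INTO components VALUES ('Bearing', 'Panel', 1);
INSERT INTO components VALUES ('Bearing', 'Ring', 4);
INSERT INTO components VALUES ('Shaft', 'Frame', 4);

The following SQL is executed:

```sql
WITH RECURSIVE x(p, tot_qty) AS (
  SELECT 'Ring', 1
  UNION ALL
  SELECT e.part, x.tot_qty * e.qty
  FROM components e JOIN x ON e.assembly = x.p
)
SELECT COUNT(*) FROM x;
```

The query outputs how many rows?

5

Base: (Ring, tot_qty=1).
Iteration 1: components of {Ring} -> Clip = 1*3 = 3, Gizmo = 1*5 = 5.
Iteration 2: components of {Clip,Gizmo} -> Shaft = 5*4 = 20.
Iteration 3: components of {Shaft} -> Frame = 20*4 = 80.
Iteration 4: no further components; recursion stops.
Total rows emitted: 5.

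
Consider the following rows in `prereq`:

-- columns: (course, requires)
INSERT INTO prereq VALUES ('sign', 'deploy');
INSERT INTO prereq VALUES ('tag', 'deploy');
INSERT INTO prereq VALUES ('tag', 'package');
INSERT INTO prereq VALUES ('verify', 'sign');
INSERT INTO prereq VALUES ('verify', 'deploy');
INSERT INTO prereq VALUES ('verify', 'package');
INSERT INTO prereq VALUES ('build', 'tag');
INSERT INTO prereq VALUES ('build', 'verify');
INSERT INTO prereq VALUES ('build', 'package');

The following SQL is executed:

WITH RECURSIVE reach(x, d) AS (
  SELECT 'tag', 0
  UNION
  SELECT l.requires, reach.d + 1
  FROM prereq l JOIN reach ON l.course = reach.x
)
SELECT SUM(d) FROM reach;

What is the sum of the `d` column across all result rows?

Base: (tag, d=0).
Iteration 1: edges from {tag} -> (deploy, d=1), (package, d=1).
Iteration 2: no outgoing edges from {deploy,package}; recursion stops.
SUM(d) = 0 + 1 + 1 = 2.

2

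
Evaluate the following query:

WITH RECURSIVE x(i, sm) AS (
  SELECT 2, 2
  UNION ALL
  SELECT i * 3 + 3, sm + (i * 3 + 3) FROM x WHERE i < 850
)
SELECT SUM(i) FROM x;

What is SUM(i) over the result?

Base: i=2, sm=2.
Iteration 1: 2 < 850 holds -> i = 2 * 3 + 3 = 9, sm = 2 + 9 = 11.
Iteration 2: 9 < 850 holds -> i = 9 * 3 + 3 = 30, sm = 11 + 30 = 41.
Iteration 3: 30 < 850 holds -> i = 30 * 3 + 3 = 93, sm = 41 + 93 = 134.
Iteration 4: 93 < 850 holds -> i = 93 * 3 + 3 = 282, sm = 134 + 282 = 416.
Iteration 5: 282 < 850 holds -> i = 282 * 3 + 3 = 849, sm = 416 + 849 = 1265.
Iteration 6: 849 < 850 holds -> i = 849 * 3 + 3 = 2550, sm = 1265 + 2550 = 3815.
Iteration 7: 2550 < 850 fails; recursion stops.
SUM(i) = 2 + 9 + 30 + 93 + 282 + 849 + 2550 = 3815.

3815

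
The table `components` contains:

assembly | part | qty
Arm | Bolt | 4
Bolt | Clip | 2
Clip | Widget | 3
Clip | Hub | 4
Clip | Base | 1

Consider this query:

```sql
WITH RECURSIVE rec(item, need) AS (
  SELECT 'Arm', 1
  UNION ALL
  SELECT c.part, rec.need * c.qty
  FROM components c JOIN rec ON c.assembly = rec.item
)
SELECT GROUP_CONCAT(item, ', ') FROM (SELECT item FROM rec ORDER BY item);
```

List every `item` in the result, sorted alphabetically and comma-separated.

Arm, Base, Bolt, Clip, Hub, Widget

Base: (Arm, need=1).
Iteration 1: components of {Arm} -> Bolt = 1*4 = 4.
Iteration 2: components of {Bolt} -> Clip = 4*2 = 8.
Iteration 3: components of {Clip} -> Base = 8*1 = 8, Hub = 8*4 = 32, Widget = 8*3 = 24.
Iteration 4: no further components; recursion stops.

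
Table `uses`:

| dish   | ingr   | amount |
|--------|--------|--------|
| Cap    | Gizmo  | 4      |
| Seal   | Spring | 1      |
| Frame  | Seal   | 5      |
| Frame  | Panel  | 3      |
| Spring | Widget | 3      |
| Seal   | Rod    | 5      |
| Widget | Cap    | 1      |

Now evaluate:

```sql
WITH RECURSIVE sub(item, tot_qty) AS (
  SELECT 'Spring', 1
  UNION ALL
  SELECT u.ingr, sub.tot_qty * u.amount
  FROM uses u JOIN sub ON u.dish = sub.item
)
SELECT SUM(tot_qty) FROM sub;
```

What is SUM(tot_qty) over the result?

Base: (Spring, tot_qty=1).
Iteration 1: components of {Spring} -> Widget = 1*3 = 3.
Iteration 2: components of {Widget} -> Cap = 3*1 = 3.
Iteration 3: components of {Cap} -> Gizmo = 3*4 = 12.
Iteration 4: no further components; recursion stops.
SUM(tot_qty) = 1 + 3 + 3 + 12 = 19.

19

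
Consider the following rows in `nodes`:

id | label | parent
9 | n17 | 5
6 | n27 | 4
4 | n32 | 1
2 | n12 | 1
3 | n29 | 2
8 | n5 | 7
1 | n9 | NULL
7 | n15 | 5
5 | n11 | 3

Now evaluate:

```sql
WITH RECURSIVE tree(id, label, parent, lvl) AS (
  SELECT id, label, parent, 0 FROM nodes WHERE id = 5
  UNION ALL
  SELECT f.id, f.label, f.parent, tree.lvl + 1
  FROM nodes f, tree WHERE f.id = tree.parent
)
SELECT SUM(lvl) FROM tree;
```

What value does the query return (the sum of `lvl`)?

6

Base: id=5 (n11), parent=3, lvl 0.
Iteration 1: join on id=3 -> n29 (id 3, parent=2, lvl 1).
Iteration 2: join on id=2 -> n12 (id 2, parent=1, lvl 2).
Iteration 3: join on id=1 -> n9 (id 1, parent=NULL, lvl 3).
Iteration 4: parent is NULL; no match; recursion stops.
SUM(lvl) = 0 + 1 + 2 + 3 = 6.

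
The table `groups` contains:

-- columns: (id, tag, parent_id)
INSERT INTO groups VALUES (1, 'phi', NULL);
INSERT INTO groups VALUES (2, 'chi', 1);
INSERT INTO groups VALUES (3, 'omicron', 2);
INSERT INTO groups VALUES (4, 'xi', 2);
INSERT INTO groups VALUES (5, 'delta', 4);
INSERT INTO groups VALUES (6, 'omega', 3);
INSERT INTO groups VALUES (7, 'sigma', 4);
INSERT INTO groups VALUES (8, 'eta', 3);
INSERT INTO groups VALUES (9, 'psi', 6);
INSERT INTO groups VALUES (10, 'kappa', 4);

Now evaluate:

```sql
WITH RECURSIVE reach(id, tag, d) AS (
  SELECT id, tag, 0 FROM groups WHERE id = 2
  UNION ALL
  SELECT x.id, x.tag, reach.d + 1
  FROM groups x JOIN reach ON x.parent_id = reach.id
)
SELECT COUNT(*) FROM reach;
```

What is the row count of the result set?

9

Base: id=2 (chi) at d 0.
Iteration 1: rows with parent_id in {2} -> omicron (id 3, d 1), xi (id 4, d 1).
Iteration 2: rows with parent_id in {3,4} -> delta (id 5, d 2), omega (id 6, d 2), sigma (id 7, d 2), eta (id 8, d 2), kappa (id 10, d 2).
Iteration 3: rows with parent_id in {5,6,7,8,10} -> psi (id 9, d 3).
Iteration 4: no rows with parent_id in {9}; recursion stops.
Total rows emitted: 9.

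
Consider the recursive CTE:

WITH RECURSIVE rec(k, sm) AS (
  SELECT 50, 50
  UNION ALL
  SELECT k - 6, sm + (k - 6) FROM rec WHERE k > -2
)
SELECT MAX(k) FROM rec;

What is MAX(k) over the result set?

50

Base: k=50, sm=50.
Iteration 1: 50 > -2 holds -> k = 50 - 6 = 44, sm = 50 + 44 = 94.
Iteration 2: 44 > -2 holds -> k = 44 - 6 = 38, sm = 94 + 38 = 132.
Iteration 3: 38 > -2 holds -> k = 38 - 6 = 32, sm = 132 + 32 = 164.
Iteration 4: 32 > -2 holds -> k = 32 - 6 = 26, sm = 164 + 26 = 190.
Iteration 5: 26 > -2 holds -> k = 26 - 6 = 20, sm = 190 + 20 = 210.
Iteration 6: 20 > -2 holds -> k = 20 - 6 = 14, sm = 210 + 14 = 224.
Iteration 7: 14 > -2 holds -> k = 14 - 6 = 8, sm = 224 + 8 = 232.
Iteration 8: 8 > -2 holds -> k = 8 - 6 = 2, sm = 232 + 2 = 234.
Iteration 9: 2 > -2 holds -> k = 2 - 6 = -4, sm = 234 + -4 = 230.
Iteration 10: -4 > -2 fails; recursion stops.
k values: 50, 44, 38, 32, 26, 20, 14, 8, 2, -4; the maximum is 50.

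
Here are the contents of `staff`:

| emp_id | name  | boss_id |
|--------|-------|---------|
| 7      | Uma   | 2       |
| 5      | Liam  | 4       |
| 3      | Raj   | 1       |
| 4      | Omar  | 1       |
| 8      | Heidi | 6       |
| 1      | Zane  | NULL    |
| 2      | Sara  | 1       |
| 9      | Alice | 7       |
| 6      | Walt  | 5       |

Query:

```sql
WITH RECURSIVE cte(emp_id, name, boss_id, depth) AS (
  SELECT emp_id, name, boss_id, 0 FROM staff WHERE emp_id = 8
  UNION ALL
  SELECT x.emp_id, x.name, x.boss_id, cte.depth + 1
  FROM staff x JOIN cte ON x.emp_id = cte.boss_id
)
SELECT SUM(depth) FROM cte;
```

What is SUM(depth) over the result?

10

Base: emp_id=8 (Heidi), boss_id=6, depth 0.
Iteration 1: join on emp_id=6 -> Walt (id 6, boss_id=5, depth 1).
Iteration 2: join on emp_id=5 -> Liam (id 5, boss_id=4, depth 2).
Iteration 3: join on emp_id=4 -> Omar (id 4, boss_id=1, depth 3).
Iteration 4: join on emp_id=1 -> Zane (id 1, boss_id=NULL, depth 4).
Iteration 5: boss_id is NULL; no match; recursion stops.
SUM(depth) = 0 + 1 + 2 + 3 + 4 = 10.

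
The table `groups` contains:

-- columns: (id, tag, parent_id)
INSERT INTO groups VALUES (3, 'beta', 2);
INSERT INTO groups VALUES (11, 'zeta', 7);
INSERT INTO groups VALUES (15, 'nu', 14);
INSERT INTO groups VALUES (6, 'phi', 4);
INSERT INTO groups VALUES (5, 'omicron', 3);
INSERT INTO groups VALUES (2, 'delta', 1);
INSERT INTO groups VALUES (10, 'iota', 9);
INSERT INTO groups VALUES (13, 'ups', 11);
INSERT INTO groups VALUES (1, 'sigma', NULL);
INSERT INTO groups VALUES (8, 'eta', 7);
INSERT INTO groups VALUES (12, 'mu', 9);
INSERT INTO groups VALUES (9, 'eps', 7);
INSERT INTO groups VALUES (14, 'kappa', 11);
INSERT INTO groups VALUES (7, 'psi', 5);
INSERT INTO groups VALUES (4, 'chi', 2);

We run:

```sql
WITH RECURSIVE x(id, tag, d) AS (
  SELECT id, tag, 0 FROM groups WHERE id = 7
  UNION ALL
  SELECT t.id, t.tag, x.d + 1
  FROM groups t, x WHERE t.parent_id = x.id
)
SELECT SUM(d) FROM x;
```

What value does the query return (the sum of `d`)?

14

Base: id=7 (psi) at d 0.
Iteration 1: rows with parent_id in {7} -> eta (id 8, d 1), eps (id 9, d 1), zeta (id 11, d 1).
Iteration 2: rows with parent_id in {8,9,11} -> iota (id 10, d 2), mu (id 12, d 2), ups (id 13, d 2), kappa (id 14, d 2).
Iteration 3: rows with parent_id in {10,12,13,14} -> nu (id 15, d 3).
Iteration 4: no rows with parent_id in {15}; recursion stops.
SUM(d) = 0 + 1 + 1 + 1 + 2 + 2 + 2 + 2 + 3 = 14.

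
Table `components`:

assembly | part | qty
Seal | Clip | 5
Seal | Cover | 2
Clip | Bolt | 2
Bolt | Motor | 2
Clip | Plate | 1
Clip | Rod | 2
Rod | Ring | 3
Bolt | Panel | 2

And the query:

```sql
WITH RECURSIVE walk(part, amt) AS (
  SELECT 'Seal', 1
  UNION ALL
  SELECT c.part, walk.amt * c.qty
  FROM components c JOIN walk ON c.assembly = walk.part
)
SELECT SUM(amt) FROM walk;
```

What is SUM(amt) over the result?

Base: (Seal, amt=1).
Iteration 1: components of {Seal} -> Clip = 1*5 = 5, Cover = 1*2 = 2.
Iteration 2: components of {Clip,Cover} -> Bolt = 5*2 = 10, Plate = 5*1 = 5, Rod = 5*2 = 10.
Iteration 3: components of {Bolt,Plate,Rod} -> Motor = 10*2 = 20, Panel = 10*2 = 20, Ring = 10*3 = 30.
Iteration 4: no further components; recursion stops.
SUM(amt) = 1 + 5 + 2 + 10 + 5 + 10 + 20 + 20 + 30 = 103.

103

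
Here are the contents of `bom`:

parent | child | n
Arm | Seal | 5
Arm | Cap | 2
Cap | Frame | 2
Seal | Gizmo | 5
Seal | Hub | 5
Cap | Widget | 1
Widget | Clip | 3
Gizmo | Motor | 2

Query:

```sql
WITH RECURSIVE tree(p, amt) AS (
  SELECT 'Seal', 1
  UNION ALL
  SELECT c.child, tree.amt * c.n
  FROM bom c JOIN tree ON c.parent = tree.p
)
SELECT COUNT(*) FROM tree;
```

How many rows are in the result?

Base: (Seal, amt=1).
Iteration 1: components of {Seal} -> Gizmo = 1*5 = 5, Hub = 1*5 = 5.
Iteration 2: components of {Gizmo,Hub} -> Motor = 5*2 = 10.
Iteration 3: no further components; recursion stops.
Total rows emitted: 4.

4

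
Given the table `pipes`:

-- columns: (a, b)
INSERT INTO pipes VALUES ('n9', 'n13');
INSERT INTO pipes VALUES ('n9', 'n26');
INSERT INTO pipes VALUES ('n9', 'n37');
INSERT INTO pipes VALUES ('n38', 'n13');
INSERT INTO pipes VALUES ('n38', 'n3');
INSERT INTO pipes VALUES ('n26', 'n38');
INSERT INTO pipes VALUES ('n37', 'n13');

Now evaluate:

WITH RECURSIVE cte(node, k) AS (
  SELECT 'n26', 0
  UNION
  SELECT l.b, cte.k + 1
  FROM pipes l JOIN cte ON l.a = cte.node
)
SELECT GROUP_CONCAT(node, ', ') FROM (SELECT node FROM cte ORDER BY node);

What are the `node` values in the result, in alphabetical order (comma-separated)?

Base: (n26, k=0).
Iteration 1: edges from {n26} -> (n38, k=1).
Iteration 2: edges from {n38} -> (n13, k=2), (n3, k=2).
Iteration 3: no outgoing edges from {n13,n3}; recursion stops.

n13, n26, n3, n38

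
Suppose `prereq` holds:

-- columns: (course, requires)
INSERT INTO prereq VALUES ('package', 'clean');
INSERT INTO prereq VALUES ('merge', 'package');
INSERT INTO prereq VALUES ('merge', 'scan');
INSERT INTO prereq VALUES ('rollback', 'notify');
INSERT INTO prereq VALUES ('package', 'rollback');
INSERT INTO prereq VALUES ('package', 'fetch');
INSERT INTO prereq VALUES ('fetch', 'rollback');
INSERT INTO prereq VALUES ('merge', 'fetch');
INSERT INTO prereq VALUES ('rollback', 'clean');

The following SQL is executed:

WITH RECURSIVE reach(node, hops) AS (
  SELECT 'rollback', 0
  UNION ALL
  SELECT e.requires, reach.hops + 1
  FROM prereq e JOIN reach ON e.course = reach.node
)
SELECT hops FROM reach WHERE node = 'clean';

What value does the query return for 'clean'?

1

Base: (rollback, hops=0).
Iteration 1: edges from {rollback} -> (clean, hops=1), (notify, hops=1).
Iteration 2: no outgoing edges from {clean,notify}; recursion stops.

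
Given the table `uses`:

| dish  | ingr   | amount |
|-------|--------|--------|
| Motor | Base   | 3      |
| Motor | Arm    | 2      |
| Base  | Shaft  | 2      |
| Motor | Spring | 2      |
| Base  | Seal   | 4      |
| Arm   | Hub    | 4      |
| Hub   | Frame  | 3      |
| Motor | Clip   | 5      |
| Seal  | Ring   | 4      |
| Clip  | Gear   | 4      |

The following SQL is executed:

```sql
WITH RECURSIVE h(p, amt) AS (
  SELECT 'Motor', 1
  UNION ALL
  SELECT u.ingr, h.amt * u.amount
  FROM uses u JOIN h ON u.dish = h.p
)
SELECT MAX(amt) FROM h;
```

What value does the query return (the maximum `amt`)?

48

Base: (Motor, amt=1).
Iteration 1: components of {Motor} -> Arm = 1*2 = 2, Base = 1*3 = 3, Clip = 1*5 = 5, Spring = 1*2 = 2.
Iteration 2: components of {Arm,Base,Clip,Spring} -> Gear = 5*4 = 20, Hub = 2*4 = 8, Seal = 3*4 = 12, Shaft = 3*2 = 6.
Iteration 3: components of {Gear,Hub,Seal,Shaft} -> Frame = 8*3 = 24, Ring = 12*4 = 48.
Iteration 4: no further components; recursion stops.
amt values: 1, 3, 2, 2, 5, 6, 12, 8, 20, 48, 24; the maximum is 48.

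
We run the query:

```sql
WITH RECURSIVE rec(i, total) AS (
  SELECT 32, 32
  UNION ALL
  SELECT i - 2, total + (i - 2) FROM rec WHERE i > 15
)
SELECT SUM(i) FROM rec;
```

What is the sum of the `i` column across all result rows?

230

Base: i=32, total=32.
Iteration 1: 32 > 15 holds -> i = 32 - 2 = 30, total = 32 + 30 = 62.
Iteration 2: 30 > 15 holds -> i = 30 - 2 = 28, total = 62 + 28 = 90.
Iteration 3: 28 > 15 holds -> i = 28 - 2 = 26, total = 90 + 26 = 116.
Iteration 4: 26 > 15 holds -> i = 26 - 2 = 24, total = 116 + 24 = 140.
Iteration 5: 24 > 15 holds -> i = 24 - 2 = 22, total = 140 + 22 = 162.
Iteration 6: 22 > 15 holds -> i = 22 - 2 = 20, total = 162 + 20 = 182.
Iteration 7: 20 > 15 holds -> i = 20 - 2 = 18, total = 182 + 18 = 200.
Iteration 8: 18 > 15 holds -> i = 18 - 2 = 16, total = 200 + 16 = 216.
Iteration 9: 16 > 15 holds -> i = 16 - 2 = 14, total = 216 + 14 = 230.
Iteration 10: 14 > 15 fails; recursion stops.
SUM(i) = 32 + 30 + 28 + 26 + 24 + 22 + 20 + 18 + 16 + 14 = 230.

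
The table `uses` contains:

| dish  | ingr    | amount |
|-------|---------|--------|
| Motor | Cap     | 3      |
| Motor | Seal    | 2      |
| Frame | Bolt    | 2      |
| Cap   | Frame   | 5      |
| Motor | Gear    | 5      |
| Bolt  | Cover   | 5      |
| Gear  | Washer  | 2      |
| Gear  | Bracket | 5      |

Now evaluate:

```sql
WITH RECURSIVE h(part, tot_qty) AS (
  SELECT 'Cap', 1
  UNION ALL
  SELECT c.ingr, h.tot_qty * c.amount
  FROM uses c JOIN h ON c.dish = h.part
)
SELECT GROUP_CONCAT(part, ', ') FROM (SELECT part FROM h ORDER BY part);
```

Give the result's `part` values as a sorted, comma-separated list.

Base: (Cap, tot_qty=1).
Iteration 1: components of {Cap} -> Frame = 1*5 = 5.
Iteration 2: components of {Frame} -> Bolt = 5*2 = 10.
Iteration 3: components of {Bolt} -> Cover = 10*5 = 50.
Iteration 4: no further components; recursion stops.

Bolt, Cap, Cover, Frame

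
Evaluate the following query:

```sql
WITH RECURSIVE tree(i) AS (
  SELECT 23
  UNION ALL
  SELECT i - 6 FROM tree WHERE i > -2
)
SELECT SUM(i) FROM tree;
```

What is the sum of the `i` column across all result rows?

48

Base: i=23.
Iteration 1: 23 > -2 holds -> i = 23 - 6 = 17.
Iteration 2: 17 > -2 holds -> i = 17 - 6 = 11.
Iteration 3: 11 > -2 holds -> i = 11 - 6 = 5.
Iteration 4: 5 > -2 holds -> i = 5 - 6 = -1.
Iteration 5: -1 > -2 holds -> i = -1 - 6 = -7.
Iteration 6: -7 > -2 fails; recursion stops.
SUM(i) = 23 + 17 + 11 + 5 + -1 + -7 = 48.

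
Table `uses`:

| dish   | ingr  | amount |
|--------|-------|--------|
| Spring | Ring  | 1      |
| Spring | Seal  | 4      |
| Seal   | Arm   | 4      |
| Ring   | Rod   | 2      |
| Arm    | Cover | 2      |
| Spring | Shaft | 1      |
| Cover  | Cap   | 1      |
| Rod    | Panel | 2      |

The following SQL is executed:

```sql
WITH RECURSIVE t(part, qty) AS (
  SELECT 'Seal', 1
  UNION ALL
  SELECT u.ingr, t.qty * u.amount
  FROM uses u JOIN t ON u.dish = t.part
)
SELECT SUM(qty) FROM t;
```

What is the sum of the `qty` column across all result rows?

Base: (Seal, qty=1).
Iteration 1: components of {Seal} -> Arm = 1*4 = 4.
Iteration 2: components of {Arm} -> Cover = 4*2 = 8.
Iteration 3: components of {Cover} -> Cap = 8*1 = 8.
Iteration 4: no further components; recursion stops.
SUM(qty) = 1 + 4 + 8 + 8 = 21.

21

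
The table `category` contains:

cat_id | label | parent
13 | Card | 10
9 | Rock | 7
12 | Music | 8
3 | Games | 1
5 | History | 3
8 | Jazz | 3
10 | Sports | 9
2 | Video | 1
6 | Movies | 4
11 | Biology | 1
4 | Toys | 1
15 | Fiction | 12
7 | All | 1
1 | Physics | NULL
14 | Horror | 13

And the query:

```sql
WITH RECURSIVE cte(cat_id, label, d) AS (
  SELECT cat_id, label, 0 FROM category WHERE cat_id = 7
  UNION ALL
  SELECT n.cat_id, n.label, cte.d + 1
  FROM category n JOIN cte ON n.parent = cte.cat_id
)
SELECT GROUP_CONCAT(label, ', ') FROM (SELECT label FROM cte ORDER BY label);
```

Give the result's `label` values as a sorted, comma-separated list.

Base: cat_id=7 (All) at d 0.
Iteration 1: rows with parent in {7} -> Rock (id 9, d 1).
Iteration 2: rows with parent in {9} -> Sports (id 10, d 2).
Iteration 3: rows with parent in {10} -> Card (id 13, d 3).
Iteration 4: rows with parent in {13} -> Horror (id 14, d 4).
Iteration 5: no rows with parent in {14}; recursion stops.

All, Card, Horror, Rock, Sports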